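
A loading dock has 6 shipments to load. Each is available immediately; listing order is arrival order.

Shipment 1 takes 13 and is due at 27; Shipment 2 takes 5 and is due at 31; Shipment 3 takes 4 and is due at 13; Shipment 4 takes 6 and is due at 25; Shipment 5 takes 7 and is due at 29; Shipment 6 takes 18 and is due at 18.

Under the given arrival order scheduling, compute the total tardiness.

FIFO (arrival order): Shipment 1 Shipment 2 Shipment 3 Shipment 4 Shipment 5 Shipment 6.
Shipment 1: 0→13, due 27, tardiness 0
Shipment 2: 13→18, due 31, tardiness 0
Shipment 3: 18→22, due 13, tardiness 9
Shipment 4: 22→28, due 25, tardiness 3
Shipment 5: 28→35, due 29, tardiness 6
Shipment 6: 35→53, due 18, tardiness 35
Sum = 0+0+9+3+6+35 = 53.

53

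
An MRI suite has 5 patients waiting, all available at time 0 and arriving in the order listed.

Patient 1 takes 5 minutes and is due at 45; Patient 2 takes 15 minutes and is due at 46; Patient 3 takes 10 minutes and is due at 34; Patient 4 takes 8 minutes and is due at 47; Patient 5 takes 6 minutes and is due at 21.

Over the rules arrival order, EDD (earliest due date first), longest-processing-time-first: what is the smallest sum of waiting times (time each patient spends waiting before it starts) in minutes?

FIFO (arrival order): Patient 1 Patient 2 Patient 3 Patient 4 Patient 5.
Patient 1: waits 0, runs 0→5
Patient 2: waits 5, runs 5→20
Patient 3: waits 20, runs 20→30
Patient 4: waits 30, runs 30→38
Patient 5: waits 38, runs 38→44
Sum = 0+5+20+30+38 = 93.
EDD (increasing due date): Patient 5 Patient 3 Patient 1 Patient 2 Patient 4.
Patient 5: waits 0, runs 0→6
Patient 3: waits 6, runs 6→16
Patient 1: waits 16, runs 16→21
Patient 2: waits 21, runs 21→36
Patient 4: waits 36, runs 36→44
Sum = 0+6+16+21+36 = 79.
LPT (decreasing processing time): Patient 2 Patient 3 Patient 4 Patient 5 Patient 1.
Patient 2: waits 0, runs 0→15
Patient 3: waits 15, runs 15→25
Patient 4: waits 25, runs 25→33
Patient 5: waits 33, runs 33→39
Patient 1: waits 39, runs 39→44
Sum = 0+15+25+33+39 = 112.
FIFO 93, EDD 79, LPT 112 → minimum 79.

79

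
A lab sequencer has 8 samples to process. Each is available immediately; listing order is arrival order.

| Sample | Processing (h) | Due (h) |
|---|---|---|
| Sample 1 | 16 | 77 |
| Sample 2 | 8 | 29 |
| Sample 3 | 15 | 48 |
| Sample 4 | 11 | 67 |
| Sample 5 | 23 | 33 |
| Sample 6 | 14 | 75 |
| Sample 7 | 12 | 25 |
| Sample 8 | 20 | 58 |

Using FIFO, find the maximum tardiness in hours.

FIFO (arrival order): Sample 1 Sample 2 Sample 3 Sample 4 Sample 5 Sample 6 Sample 7 Sample 8.
Sample 1: 0→16, due 77, tardiness 0
Sample 2: 16→24, due 29, tardiness 0
Sample 3: 24→39, due 48, tardiness 0
Sample 4: 39→50, due 67, tardiness 0
Sample 5: 50→73, due 33, tardiness 40
Sample 6: 73→87, due 75, tardiness 12
Sample 7: 87→99, due 25, tardiness 74
Sample 8: 99→119, due 58, tardiness 61
Maximum = 74.

74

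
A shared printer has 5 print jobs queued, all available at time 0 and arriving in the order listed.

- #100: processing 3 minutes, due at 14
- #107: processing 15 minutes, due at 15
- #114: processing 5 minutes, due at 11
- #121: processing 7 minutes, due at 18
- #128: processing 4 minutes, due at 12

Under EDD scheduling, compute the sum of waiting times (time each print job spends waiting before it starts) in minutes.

EDD (increasing due date): #114 #128 #100 #107 #121.
#114: waits 0, runs 0→5
#128: waits 5, runs 5→9
#100: waits 9, runs 9→12
#107: waits 12, runs 12→27
#121: waits 27, runs 27→34
Sum = 0+5+9+12+27 = 53.

53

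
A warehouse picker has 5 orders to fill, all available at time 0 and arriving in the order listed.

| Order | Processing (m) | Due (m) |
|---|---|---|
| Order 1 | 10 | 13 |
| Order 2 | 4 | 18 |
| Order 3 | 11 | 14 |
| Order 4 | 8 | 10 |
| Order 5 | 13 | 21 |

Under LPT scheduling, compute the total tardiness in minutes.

91

LPT (decreasing processing time): Order 5 Order 3 Order 1 Order 4 Order 2.
Order 5: 0→13, due 21, tardiness 0
Order 3: 13→24, due 14, tardiness 10
Order 1: 24→34, due 13, tardiness 21
Order 4: 34→42, due 10, tardiness 32
Order 2: 42→46, due 18, tardiness 28
Sum = 0+10+21+32+28 = 91.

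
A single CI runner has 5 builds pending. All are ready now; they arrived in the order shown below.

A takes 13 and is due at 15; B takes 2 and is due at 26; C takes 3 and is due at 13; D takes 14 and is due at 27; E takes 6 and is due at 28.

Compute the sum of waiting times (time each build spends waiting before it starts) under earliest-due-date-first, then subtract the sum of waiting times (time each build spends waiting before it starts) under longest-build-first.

-41

EDD (increasing due date): C A B D E.
C: waits 0, runs 0→3
A: waits 3, runs 3→16
B: waits 16, runs 16→18
D: waits 18, runs 18→32
E: waits 32, runs 32→38
Sum = 0+3+16+18+32 = 69.
LPT (decreasing processing time): D A E C B.
D: waits 0, runs 0→14
A: waits 14, runs 14→27
E: waits 27, runs 27→33
C: waits 33, runs 33→36
B: waits 36, runs 36→38
Sum = 0+14+27+33+36 = 110.
Difference = 69 − 110 = -41.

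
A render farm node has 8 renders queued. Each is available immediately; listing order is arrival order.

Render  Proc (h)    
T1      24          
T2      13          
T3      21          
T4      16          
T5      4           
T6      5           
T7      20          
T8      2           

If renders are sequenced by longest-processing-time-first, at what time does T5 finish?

103

LPT (decreasing processing time): T1 T3 T7 T4 T2 T6 T5 T8.
T1: 0→24
T3: 24→45
T7: 45→65
T4: 65→81
T2: 81→94
T6: 94→99
T5: 99→103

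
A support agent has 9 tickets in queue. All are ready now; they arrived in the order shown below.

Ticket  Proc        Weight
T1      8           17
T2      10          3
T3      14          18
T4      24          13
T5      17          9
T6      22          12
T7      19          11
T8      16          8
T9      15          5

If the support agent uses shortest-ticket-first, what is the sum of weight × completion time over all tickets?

SPT (increasing processing time): T1 T2 T3 T9 T8 T5 T7 T6 T4.
T1: finishes 8, weight 17, w·C = 136
T2: finishes 18, weight 3, w·C = 54
T3: finishes 32, weight 18, w·C = 576
T9: finishes 47, weight 5, w·C = 235
T8: finishes 63, weight 8, w·C = 504
T5: finishes 80, weight 9, w·C = 720
T7: finishes 99, weight 11, w·C = 1089
T6: finishes 121, weight 12, w·C = 1452
T4: finishes 145, weight 13, w·C = 1885
Sum = 136+54+576+235+504+720+1089+1452+1885 = 6651.

6651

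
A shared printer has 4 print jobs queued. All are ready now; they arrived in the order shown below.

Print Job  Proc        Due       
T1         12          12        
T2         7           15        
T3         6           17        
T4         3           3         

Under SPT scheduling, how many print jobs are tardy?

2

SPT (increasing processing time): T4 T3 T2 T1.
T4: 0→3, due 3, tardiness 0
T3: 3→9, due 17, tardiness 0
T2: 9→16, due 15, tardiness 1
T1: 16→28, due 12, tardiness 16
Late print jobs: 2.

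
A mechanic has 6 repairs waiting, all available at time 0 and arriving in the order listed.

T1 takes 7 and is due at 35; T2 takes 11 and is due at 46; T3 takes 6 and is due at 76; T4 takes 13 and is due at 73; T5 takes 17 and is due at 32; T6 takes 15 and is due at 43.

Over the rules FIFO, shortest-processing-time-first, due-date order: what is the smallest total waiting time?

FIFO (arrival order): T1 T2 T3 T4 T5 T6.
T1: waits 0, runs 0→7
T2: waits 7, runs 7→18
T3: waits 18, runs 18→24
T4: waits 24, runs 24→37
T5: waits 37, runs 37→54
T6: waits 54, runs 54→69
Sum = 0+7+18+24+37+54 = 140.
SPT (increasing processing time): T3 T1 T2 T4 T6 T5.
T3: waits 0, runs 0→6
T1: waits 6, runs 6→13
T2: waits 13, runs 13→24
T4: waits 24, runs 24→37
T6: waits 37, runs 37→52
T5: waits 52, runs 52→69
Sum = 0+6+13+24+37+52 = 132.
EDD (increasing due date): T5 T1 T6 T2 T4 T3.
T5: waits 0, runs 0→17
T1: waits 17, runs 17→24
T6: waits 24, runs 24→39
T2: waits 39, runs 39→50
T4: waits 50, runs 50→63
T3: waits 63, runs 63→69
Sum = 0+17+24+39+50+63 = 193.
FIFO 140, SPT 132, EDD 193 → minimum 132.

132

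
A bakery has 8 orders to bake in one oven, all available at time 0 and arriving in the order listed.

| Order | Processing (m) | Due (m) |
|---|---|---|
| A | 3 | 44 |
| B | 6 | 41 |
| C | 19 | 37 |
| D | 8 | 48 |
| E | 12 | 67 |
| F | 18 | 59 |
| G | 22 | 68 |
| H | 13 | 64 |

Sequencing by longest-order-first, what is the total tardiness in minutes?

LPT (decreasing processing time): G C F H E D B A.
G: 0→22, due 68, tardiness 0
C: 22→41, due 37, tardiness 4
F: 41→59, due 59, tardiness 0
H: 59→72, due 64, tardiness 8
E: 72→84, due 67, tardiness 17
D: 84→92, due 48, tardiness 44
B: 92→98, due 41, tardiness 57
A: 98→101, due 44, tardiness 57
Sum = 0+4+0+8+17+44+57+57 = 187.

187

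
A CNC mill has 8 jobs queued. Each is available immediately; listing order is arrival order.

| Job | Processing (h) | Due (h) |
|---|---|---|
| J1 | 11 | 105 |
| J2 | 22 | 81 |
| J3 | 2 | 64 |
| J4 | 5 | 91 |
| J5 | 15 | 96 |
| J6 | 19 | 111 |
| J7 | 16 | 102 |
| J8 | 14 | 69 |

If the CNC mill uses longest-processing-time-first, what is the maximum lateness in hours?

40

LPT (decreasing processing time): J2 J6 J7 J5 J8 J1 J4 J3.
J2: 0→22, due 81, lateness -59
J6: 22→41, due 111, lateness -70
J7: 41→57, due 102, lateness -45
J5: 57→72, due 96, lateness -24
J8: 72→86, due 69, lateness 17
J1: 86→97, due 105, lateness -8
J4: 97→102, due 91, lateness 11
J3: 102→104, due 64, lateness 40
Maximum = 40.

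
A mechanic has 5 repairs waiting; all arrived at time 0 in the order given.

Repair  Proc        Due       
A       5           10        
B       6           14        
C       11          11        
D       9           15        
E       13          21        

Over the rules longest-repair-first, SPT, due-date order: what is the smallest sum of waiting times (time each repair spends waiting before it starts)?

LPT (decreasing processing time): E C D B A.
E: waits 0, runs 0→13
C: waits 13, runs 13→24
D: waits 24, runs 24→33
B: waits 33, runs 33→39
A: waits 39, runs 39→44
Sum = 0+13+24+33+39 = 109.
SPT (increasing processing time): A B D C E.
A: waits 0, runs 0→5
B: waits 5, runs 5→11
D: waits 11, runs 11→20
C: waits 20, runs 20→31
E: waits 31, runs 31→44
Sum = 0+5+11+20+31 = 67.
EDD (increasing due date): A C B D E.
A: waits 0, runs 0→5
C: waits 5, runs 5→16
B: waits 16, runs 16→22
D: waits 22, runs 22→31
E: waits 31, runs 31→44
Sum = 0+5+16+22+31 = 74.
LPT 109, SPT 67, EDD 74 → minimum 67.

67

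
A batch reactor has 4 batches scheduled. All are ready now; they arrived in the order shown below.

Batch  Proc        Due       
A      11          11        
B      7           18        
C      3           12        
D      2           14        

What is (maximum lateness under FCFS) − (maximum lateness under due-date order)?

FIFO (arrival order): A B C D.
A: 0→11, due 11, lateness 0
B: 11→18, due 18, lateness 0
C: 18→21, due 12, lateness 9
D: 21→23, due 14, lateness 9
Maximum = 9.
EDD (increasing due date): A C D B.
A: 0→11, due 11, lateness 0
C: 11→14, due 12, lateness 2
D: 14→16, due 14, lateness 2
B: 16→23, due 18, lateness 5
Maximum = 5.
Difference = 9 − 5 = 4.

4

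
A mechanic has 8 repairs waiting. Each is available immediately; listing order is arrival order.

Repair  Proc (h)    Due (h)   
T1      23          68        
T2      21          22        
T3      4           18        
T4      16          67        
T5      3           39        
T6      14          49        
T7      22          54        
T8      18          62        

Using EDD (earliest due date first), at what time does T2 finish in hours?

EDD (increasing due date): T3 T2 T5 T6 T7 T8 T4 T1.
T3: 0→4
T2: 4→25

25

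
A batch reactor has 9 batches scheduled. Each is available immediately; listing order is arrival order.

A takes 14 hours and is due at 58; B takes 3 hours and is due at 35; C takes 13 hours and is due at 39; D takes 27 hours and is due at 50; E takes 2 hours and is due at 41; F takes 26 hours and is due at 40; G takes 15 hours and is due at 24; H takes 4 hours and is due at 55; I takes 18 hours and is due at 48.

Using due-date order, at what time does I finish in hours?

77

EDD (increasing due date): G B C F E I D H A.
G: 0→15
B: 15→18
C: 18→31
F: 31→57
E: 57→59
I: 59→77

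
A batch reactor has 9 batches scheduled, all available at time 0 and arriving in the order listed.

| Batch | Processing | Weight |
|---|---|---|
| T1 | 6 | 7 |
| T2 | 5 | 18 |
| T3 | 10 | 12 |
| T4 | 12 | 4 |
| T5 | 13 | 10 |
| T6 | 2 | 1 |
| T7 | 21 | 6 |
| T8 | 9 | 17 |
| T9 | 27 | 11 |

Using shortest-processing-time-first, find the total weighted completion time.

3346

SPT (increasing processing time): T6 T2 T1 T8 T3 T4 T5 T7 T9.
T6: finishes 2, weight 1, w·C = 2
T2: finishes 7, weight 18, w·C = 126
T1: finishes 13, weight 7, w·C = 91
T8: finishes 22, weight 17, w·C = 374
T3: finishes 32, weight 12, w·C = 384
T4: finishes 44, weight 4, w·C = 176
T5: finishes 57, weight 10, w·C = 570
T7: finishes 78, weight 6, w·C = 468
T9: finishes 105, weight 11, w·C = 1155
Sum = 2+126+91+374+384+176+570+468+1155 = 3346.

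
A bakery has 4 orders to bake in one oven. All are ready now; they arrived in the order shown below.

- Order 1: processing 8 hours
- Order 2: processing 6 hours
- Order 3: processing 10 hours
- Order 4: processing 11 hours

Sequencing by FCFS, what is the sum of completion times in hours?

81

FIFO (arrival order): Order 1 Order 2 Order 3 Order 4.
Order 1: 0→8
Order 2: 8→14
Order 3: 14→24
Order 4: 24→35
Sum = 8+14+24+35 = 81.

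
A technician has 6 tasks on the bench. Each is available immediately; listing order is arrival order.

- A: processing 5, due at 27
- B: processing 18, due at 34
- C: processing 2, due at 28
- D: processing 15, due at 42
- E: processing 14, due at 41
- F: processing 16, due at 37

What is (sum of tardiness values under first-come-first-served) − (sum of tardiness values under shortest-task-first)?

-5

FIFO (arrival order): A B C D E F.
A: 0→5, due 27, tardiness 0
B: 5→23, due 34, tardiness 0
C: 23→25, due 28, tardiness 0
D: 25→40, due 42, tardiness 0
E: 40→54, due 41, tardiness 13
F: 54→70, due 37, tardiness 33
Sum = 0+0+0+0+13+33 = 46.
SPT (increasing processing time): C A E D F B.
C: 0→2, due 28, tardiness 0
A: 2→7, due 27, tardiness 0
E: 7→21, due 41, tardiness 0
D: 21→36, due 42, tardiness 0
F: 36→52, due 37, tardiness 15
B: 52→70, due 34, tardiness 36
Sum = 0+0+0+0+15+36 = 51.
Difference = 46 − 51 = -5.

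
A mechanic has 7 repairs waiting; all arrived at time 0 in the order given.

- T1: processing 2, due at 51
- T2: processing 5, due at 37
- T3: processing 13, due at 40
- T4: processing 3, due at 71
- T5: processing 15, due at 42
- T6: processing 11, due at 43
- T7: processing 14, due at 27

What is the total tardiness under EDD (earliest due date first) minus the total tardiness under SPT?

EDD (increasing due date): T7 T2 T3 T5 T6 T1 T4.
T7: 0→14, due 27, tardiness 0
T2: 14→19, due 37, tardiness 0
T3: 19→32, due 40, tardiness 0
T5: 32→47, due 42, tardiness 5
T6: 47→58, due 43, tardiness 15
T1: 58→60, due 51, tardiness 9
T4: 60→63, due 71, tardiness 0
Sum = 0+0+0+5+15+9+0 = 29.
SPT (increasing processing time): T1 T4 T2 T6 T3 T7 T5.
T1: 0→2, due 51, tardiness 0
T4: 2→5, due 71, tardiness 0
T2: 5→10, due 37, tardiness 0
T6: 10→21, due 43, tardiness 0
T3: 21→34, due 40, tardiness 0
T7: 34→48, due 27, tardiness 21
T5: 48→63, due 42, tardiness 21
Sum = 0+0+0+0+0+21+21 = 42.
Difference = 29 − 42 = -13.

-13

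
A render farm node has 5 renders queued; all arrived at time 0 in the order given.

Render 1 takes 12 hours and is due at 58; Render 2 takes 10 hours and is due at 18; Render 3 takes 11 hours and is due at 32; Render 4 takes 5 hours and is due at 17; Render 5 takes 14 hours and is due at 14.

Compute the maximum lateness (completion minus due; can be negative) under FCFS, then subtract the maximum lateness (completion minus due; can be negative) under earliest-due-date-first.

27

FIFO (arrival order): Render 1 Render 2 Render 3 Render 4 Render 5.
Render 1: 0→12, due 58, lateness -46
Render 2: 12→22, due 18, lateness 4
Render 3: 22→33, due 32, lateness 1
Render 4: 33→38, due 17, lateness 21
Render 5: 38→52, due 14, lateness 38
Maximum = 38.
EDD (increasing due date): Render 5 Render 4 Render 2 Render 3 Render 1.
Render 5: 0→14, due 14, lateness 0
Render 4: 14→19, due 17, lateness 2
Render 2: 19→29, due 18, lateness 11
Render 3: 29→40, due 32, lateness 8
Render 1: 40→52, due 58, lateness -6
Maximum = 11.
Difference = 38 − 11 = 27.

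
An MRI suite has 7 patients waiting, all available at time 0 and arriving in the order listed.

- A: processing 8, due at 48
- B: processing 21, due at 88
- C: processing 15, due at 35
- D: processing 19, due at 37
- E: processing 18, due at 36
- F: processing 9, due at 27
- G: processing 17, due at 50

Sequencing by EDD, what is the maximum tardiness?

36

EDD (increasing due date): F C E D A G B.
F: 0→9, due 27, tardiness 0
C: 9→24, due 35, tardiness 0
E: 24→42, due 36, tardiness 6
D: 42→61, due 37, tardiness 24
A: 61→69, due 48, tardiness 21
G: 69→86, due 50, tardiness 36
B: 86→107, due 88, tardiness 19
Maximum = 36.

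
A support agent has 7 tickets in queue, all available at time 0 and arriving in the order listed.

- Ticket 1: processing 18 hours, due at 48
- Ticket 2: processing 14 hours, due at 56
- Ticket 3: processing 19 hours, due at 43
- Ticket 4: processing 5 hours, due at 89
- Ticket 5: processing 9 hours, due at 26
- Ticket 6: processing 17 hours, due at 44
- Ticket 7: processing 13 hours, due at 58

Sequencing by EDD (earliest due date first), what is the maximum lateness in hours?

EDD (increasing due date): Ticket 5 Ticket 3 Ticket 6 Ticket 1 Ticket 2 Ticket 7 Ticket 4.
Ticket 5: 0→9, due 26, lateness -17
Ticket 3: 9→28, due 43, lateness -15
Ticket 6: 28→45, due 44, lateness 1
Ticket 1: 45→63, due 48, lateness 15
Ticket 2: 63→77, due 56, lateness 21
Ticket 7: 77→90, due 58, lateness 32
Ticket 4: 90→95, due 89, lateness 6
Maximum = 32.

32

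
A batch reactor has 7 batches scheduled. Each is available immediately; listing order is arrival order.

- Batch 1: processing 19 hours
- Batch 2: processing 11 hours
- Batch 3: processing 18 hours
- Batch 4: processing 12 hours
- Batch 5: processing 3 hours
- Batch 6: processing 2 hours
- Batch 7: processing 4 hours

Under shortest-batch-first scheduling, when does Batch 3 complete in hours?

50

SPT (increasing processing time): Batch 6 Batch 5 Batch 7 Batch 2 Batch 4 Batch 3 Batch 1.
Batch 6: 0→2
Batch 5: 2→5
Batch 7: 5→9
Batch 2: 9→20
Batch 4: 20→32
Batch 3: 32→50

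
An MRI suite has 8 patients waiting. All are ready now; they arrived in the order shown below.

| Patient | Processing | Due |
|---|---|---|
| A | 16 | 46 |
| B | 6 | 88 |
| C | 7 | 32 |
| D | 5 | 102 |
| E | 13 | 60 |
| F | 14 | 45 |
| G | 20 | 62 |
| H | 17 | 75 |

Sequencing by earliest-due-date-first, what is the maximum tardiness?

EDD (increasing due date): C F A E G H B D.
C: 0→7, due 32, tardiness 0
F: 7→21, due 45, tardiness 0
A: 21→37, due 46, tardiness 0
E: 37→50, due 60, tardiness 0
G: 50→70, due 62, tardiness 8
H: 70→87, due 75, tardiness 12
B: 87→93, due 88, tardiness 5
D: 93→98, due 102, tardiness 0
Maximum = 12.

12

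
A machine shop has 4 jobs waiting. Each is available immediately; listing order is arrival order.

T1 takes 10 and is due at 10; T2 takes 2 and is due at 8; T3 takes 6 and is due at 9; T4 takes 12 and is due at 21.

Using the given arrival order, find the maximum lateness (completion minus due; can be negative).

FIFO (arrival order): T1 T2 T3 T4.
T1: 0→10, due 10, lateness 0
T2: 10→12, due 8, lateness 4
T3: 12→18, due 9, lateness 9
T4: 18→30, due 21, lateness 9
Maximum = 9.

9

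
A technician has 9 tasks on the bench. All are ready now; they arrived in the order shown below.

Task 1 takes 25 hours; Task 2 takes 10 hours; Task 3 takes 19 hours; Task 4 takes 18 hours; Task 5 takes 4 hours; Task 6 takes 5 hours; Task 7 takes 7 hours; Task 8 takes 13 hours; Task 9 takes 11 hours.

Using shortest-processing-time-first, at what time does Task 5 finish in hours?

SPT (increasing processing time): Task 5 Task 6 Task 7 Task 2 Task 9 Task 8 Task 4 Task 3 Task 1.
Task 5: 0→4

4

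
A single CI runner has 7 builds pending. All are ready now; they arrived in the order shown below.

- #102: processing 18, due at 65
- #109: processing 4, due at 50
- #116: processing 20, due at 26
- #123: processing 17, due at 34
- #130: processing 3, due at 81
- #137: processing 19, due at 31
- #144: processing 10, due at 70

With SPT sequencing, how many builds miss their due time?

SPT (increasing processing time): #130 #109 #144 #123 #102 #137 #116.
#130: 0→3, due 81, tardiness 0
#109: 3→7, due 50, tardiness 0
#144: 7→17, due 70, tardiness 0
#123: 17→34, due 34, tardiness 0
#102: 34→52, due 65, tardiness 0
#137: 52→71, due 31, tardiness 40
#116: 71→91, due 26, tardiness 65
Late builds: 2.

2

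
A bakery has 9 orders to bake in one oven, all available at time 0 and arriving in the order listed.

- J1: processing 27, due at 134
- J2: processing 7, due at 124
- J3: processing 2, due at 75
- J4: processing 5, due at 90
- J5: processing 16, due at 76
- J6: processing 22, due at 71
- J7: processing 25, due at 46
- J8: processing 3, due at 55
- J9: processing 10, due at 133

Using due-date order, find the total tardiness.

0

EDD (increasing due date): J7 J8 J6 J3 J5 J4 J2 J9 J1.
J7: 0→25, due 46, tardiness 0
J8: 25→28, due 55, tardiness 0
J6: 28→50, due 71, tardiness 0
J3: 50→52, due 75, tardiness 0
J5: 52→68, due 76, tardiness 0
J4: 68→73, due 90, tardiness 0
J2: 73→80, due 124, tardiness 0
J9: 80→90, due 133, tardiness 0
J1: 90→117, due 134, tardiness 0
Sum = 0+0+0+0+0+0+0+0+0 = 0.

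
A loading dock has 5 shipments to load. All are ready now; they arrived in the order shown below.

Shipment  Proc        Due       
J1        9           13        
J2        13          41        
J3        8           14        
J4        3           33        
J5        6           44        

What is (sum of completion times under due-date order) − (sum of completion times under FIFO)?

-15

EDD (increasing due date): J1 J3 J4 J2 J5.
J1: 0→9
J3: 9→17
J4: 17→20
J2: 20→33
J5: 33→39
Sum = 9+17+20+33+39 = 118.
FIFO (arrival order): J1 J2 J3 J4 J5.
J1: 0→9
J2: 9→22
J3: 22→30
J4: 30→33
J5: 33→39
Sum = 9+22+30+33+39 = 133.
Difference = 118 − 133 = -15.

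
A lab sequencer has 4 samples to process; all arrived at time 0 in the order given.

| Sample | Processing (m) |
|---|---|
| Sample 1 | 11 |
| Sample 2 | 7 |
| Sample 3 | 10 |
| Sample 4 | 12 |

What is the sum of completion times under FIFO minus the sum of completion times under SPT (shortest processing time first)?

FIFO (arrival order): Sample 1 Sample 2 Sample 3 Sample 4.
Sample 1: 0→11
Sample 2: 11→18
Sample 3: 18→28
Sample 4: 28→40
Sum = 11+18+28+40 = 97.
SPT (increasing processing time): Sample 2 Sample 3 Sample 1 Sample 4.
Sample 2: 0→7
Sample 3: 7→17
Sample 1: 17→28
Sample 4: 28→40
Sum = 7+17+28+40 = 92.
Difference = 97 − 92 = 5.

5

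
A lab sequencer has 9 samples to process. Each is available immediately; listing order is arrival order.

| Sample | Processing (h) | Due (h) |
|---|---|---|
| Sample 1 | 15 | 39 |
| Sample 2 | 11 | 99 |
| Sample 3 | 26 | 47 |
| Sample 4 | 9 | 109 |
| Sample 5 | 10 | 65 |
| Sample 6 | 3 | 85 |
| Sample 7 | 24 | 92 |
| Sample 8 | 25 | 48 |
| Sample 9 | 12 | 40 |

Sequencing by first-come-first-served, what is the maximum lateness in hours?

95

FIFO (arrival order): Sample 1 Sample 2 Sample 3 Sample 4 Sample 5 Sample 6 Sample 7 Sample 8 Sample 9.
Sample 1: 0→15, due 39, lateness -24
Sample 2: 15→26, due 99, lateness -73
Sample 3: 26→52, due 47, lateness 5
Sample 4: 52→61, due 109, lateness -48
Sample 5: 61→71, due 65, lateness 6
Sample 6: 71→74, due 85, lateness -11
Sample 7: 74→98, due 92, lateness 6
Sample 8: 98→123, due 48, lateness 75
Sample 9: 123→135, due 40, lateness 95
Maximum = 95.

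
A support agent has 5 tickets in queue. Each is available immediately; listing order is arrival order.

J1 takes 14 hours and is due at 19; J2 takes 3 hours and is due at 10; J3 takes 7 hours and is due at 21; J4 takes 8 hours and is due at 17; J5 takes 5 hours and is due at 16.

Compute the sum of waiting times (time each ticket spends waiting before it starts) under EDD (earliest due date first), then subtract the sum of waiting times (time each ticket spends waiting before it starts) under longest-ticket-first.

EDD (increasing due date): J2 J5 J4 J1 J3.
J2: waits 0, runs 0→3
J5: waits 3, runs 3→8
J4: waits 8, runs 8→16
J1: waits 16, runs 16→30
J3: waits 30, runs 30→37
Sum = 0+3+8+16+30 = 57.
LPT (decreasing processing time): J1 J4 J3 J5 J2.
J1: waits 0, runs 0→14
J4: waits 14, runs 14→22
J3: waits 22, runs 22→29
J5: waits 29, runs 29→34
J2: waits 34, runs 34→37
Sum = 0+14+22+29+34 = 99.
Difference = 57 − 99 = -42.

-42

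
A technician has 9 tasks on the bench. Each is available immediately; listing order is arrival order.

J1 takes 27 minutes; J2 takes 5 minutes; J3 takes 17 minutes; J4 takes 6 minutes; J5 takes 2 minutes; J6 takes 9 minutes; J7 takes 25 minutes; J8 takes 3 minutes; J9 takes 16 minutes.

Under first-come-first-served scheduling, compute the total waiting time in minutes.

471

FIFO (arrival order): J1 J2 J3 J4 J5 J6 J7 J8 J9.
J1: waits 0, runs 0→27
J2: waits 27, runs 27→32
J3: waits 32, runs 32→49
J4: waits 49, runs 49→55
J5: waits 55, runs 55→57
J6: waits 57, runs 57→66
J7: waits 66, runs 66→91
J8: waits 91, runs 91→94
J9: waits 94, runs 94→110
Sum = 0+27+32+49+55+57+66+91+94 = 471.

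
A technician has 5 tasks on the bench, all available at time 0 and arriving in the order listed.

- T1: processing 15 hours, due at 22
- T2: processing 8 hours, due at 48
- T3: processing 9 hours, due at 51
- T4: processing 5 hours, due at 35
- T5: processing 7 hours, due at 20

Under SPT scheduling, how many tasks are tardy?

SPT (increasing processing time): T4 T5 T2 T3 T1.
T4: 0→5, due 35, tardiness 0
T5: 5→12, due 20, tardiness 0
T2: 12→20, due 48, tardiness 0
T3: 20→29, due 51, tardiness 0
T1: 29→44, due 22, tardiness 22
Late tasks: 1.

1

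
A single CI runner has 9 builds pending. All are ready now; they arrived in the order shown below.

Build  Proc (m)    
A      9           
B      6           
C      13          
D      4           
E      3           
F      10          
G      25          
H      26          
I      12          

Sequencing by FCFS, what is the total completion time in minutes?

FIFO (arrival order): A B C D E F G H I.
A: 0→9
B: 9→15
C: 15→28
D: 28→32
E: 32→35
F: 35→45
G: 45→70
H: 70→96
I: 96→108
Sum = 9+15+28+32+35+45+70+96+108 = 438.

438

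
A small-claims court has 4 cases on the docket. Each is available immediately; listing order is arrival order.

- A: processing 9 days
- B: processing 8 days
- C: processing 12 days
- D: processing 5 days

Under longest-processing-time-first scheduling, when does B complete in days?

29

LPT (decreasing processing time): C A B D.
C: 0→12
A: 12→21
B: 21→29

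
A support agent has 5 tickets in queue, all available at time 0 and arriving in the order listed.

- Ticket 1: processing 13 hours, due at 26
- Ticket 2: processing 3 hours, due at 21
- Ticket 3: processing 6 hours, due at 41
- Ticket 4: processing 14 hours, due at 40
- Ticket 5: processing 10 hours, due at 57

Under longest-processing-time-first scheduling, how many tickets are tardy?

3

LPT (decreasing processing time): Ticket 4 Ticket 1 Ticket 5 Ticket 3 Ticket 2.
Ticket 4: 0→14, due 40, tardiness 0
Ticket 1: 14→27, due 26, tardiness 1
Ticket 5: 27→37, due 57, tardiness 0
Ticket 3: 37→43, due 41, tardiness 2
Ticket 2: 43→46, due 21, tardiness 25
Late tickets: 3.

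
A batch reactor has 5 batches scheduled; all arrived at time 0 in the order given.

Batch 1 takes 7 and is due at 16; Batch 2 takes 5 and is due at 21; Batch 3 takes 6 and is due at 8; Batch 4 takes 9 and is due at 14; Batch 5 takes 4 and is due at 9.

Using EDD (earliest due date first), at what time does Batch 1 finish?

EDD (increasing due date): Batch 3 Batch 5 Batch 4 Batch 1 Batch 2.
Batch 3: 0→6
Batch 5: 6→10
Batch 4: 10→19
Batch 1: 19→26

26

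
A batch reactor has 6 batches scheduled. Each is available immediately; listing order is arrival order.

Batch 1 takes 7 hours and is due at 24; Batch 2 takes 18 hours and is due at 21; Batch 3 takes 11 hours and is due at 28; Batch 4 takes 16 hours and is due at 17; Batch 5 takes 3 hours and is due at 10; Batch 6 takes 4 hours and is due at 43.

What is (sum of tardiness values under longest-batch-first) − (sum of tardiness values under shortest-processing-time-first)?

62

LPT (decreasing processing time): Batch 2 Batch 4 Batch 3 Batch 1 Batch 6 Batch 5.
Batch 2: 0→18, due 21, tardiness 0
Batch 4: 18→34, due 17, tardiness 17
Batch 3: 34→45, due 28, tardiness 17
Batch 1: 45→52, due 24, tardiness 28
Batch 6: 52→56, due 43, tardiness 13
Batch 5: 56→59, due 10, tardiness 49
Sum = 0+17+17+28+13+49 = 124.
SPT (increasing processing time): Batch 5 Batch 6 Batch 1 Batch 3 Batch 4 Batch 2.
Batch 5: 0→3, due 10, tardiness 0
Batch 6: 3→7, due 43, tardiness 0
Batch 1: 7→14, due 24, tardiness 0
Batch 3: 14→25, due 28, tardiness 0
Batch 4: 25→41, due 17, tardiness 24
Batch 2: 41→59, due 21, tardiness 38
Sum = 0+0+0+0+24+38 = 62.
Difference = 124 − 62 = 62.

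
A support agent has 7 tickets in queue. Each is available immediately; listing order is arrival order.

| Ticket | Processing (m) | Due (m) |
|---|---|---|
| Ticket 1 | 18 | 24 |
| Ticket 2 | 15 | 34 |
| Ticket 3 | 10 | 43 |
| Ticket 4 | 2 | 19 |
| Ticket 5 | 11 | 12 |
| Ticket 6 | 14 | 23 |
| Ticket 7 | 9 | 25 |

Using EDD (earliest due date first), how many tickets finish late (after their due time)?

EDD (increasing due date): Ticket 5 Ticket 4 Ticket 6 Ticket 1 Ticket 7 Ticket 2 Ticket 3.
Ticket 5: 0→11, due 12, tardiness 0
Ticket 4: 11→13, due 19, tardiness 0
Ticket 6: 13→27, due 23, tardiness 4
Ticket 1: 27→45, due 24, tardiness 21
Ticket 7: 45→54, due 25, tardiness 29
Ticket 2: 54→69, due 34, tardiness 35
Ticket 3: 69→79, due 43, tardiness 36
Late tickets: 5.

5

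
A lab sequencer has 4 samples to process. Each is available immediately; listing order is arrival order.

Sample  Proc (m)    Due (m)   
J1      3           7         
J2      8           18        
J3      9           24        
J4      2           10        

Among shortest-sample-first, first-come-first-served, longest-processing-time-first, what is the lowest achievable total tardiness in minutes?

SPT (increasing processing time): J4 J1 J2 J3.
J4: 0→2, due 10, tardiness 0
J1: 2→5, due 7, tardiness 0
J2: 5→13, due 18, tardiness 0
J3: 13→22, due 24, tardiness 0
Sum = 0+0+0+0 = 0.
FIFO (arrival order): J1 J2 J3 J4.
J1: 0→3, due 7, tardiness 0
J2: 3→11, due 18, tardiness 0
J3: 11→20, due 24, tardiness 0
J4: 20→22, due 10, tardiness 12
Sum = 0+0+0+12 = 12.
LPT (decreasing processing time): J3 J2 J1 J4.
J3: 0→9, due 24, tardiness 0
J2: 9→17, due 18, tardiness 0
J1: 17→20, due 7, tardiness 13
J4: 20→22, due 10, tardiness 12
Sum = 0+0+13+12 = 25.
SPT 0, FIFO 12, LPT 25 → minimum 0.

0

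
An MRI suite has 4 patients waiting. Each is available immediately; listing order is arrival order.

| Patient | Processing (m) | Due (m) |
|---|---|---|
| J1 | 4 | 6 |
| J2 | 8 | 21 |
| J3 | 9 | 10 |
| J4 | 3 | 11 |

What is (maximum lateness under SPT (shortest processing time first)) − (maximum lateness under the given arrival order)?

1

SPT (increasing processing time): J4 J1 J2 J3.
J4: 0→3, due 11, lateness -8
J1: 3→7, due 6, lateness 1
J2: 7→15, due 21, lateness -6
J3: 15→24, due 10, lateness 14
Maximum = 14.
FIFO (arrival order): J1 J2 J3 J4.
J1: 0→4, due 6, lateness -2
J2: 4→12, due 21, lateness -9
J3: 12→21, due 10, lateness 11
J4: 21→24, due 11, lateness 13
Maximum = 13.
Difference = 14 − 13 = 1.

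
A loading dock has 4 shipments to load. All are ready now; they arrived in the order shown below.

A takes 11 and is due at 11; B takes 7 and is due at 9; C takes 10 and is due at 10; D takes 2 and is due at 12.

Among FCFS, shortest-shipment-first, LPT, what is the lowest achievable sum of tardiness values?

FIFO (arrival order): A B C D.
A: 0→11, due 11, tardiness 0
B: 11→18, due 9, tardiness 9
C: 18→28, due 10, tardiness 18
D: 28→30, due 12, tardiness 18
Sum = 0+9+18+18 = 45.
SPT (increasing processing time): D B C A.
D: 0→2, due 12, tardiness 0
B: 2→9, due 9, tardiness 0
C: 9→19, due 10, tardiness 9
A: 19→30, due 11, tardiness 19
Sum = 0+0+9+19 = 28.
LPT (decreasing processing time): A C B D.
A: 0→11, due 11, tardiness 0
C: 11→21, due 10, tardiness 11
B: 21→28, due 9, tardiness 19
D: 28→30, due 12, tardiness 18
Sum = 0+11+19+18 = 48.
FIFO 45, SPT 28, LPT 48 → minimum 28.

28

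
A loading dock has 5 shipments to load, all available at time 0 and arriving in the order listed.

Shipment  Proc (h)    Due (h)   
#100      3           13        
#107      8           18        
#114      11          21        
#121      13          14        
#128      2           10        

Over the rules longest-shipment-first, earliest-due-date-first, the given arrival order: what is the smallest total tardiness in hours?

LPT (decreasing processing time): #121 #114 #107 #100 #128.
#121: 0→13, due 14, tardiness 0
#114: 13→24, due 21, tardiness 3
#107: 24→32, due 18, tardiness 14
#100: 32→35, due 13, tardiness 22
#128: 35→37, due 10, tardiness 27
Sum = 0+3+14+22+27 = 66.
EDD (increasing due date): #128 #100 #121 #107 #114.
#128: 0→2, due 10, tardiness 0
#100: 2→5, due 13, tardiness 0
#121: 5→18, due 14, tardiness 4
#107: 18→26, due 18, tardiness 8
#114: 26→37, due 21, tardiness 16
Sum = 0+0+4+8+16 = 28.
FIFO (arrival order): #100 #107 #114 #121 #128.
#100: 0→3, due 13, tardiness 0
#107: 3→11, due 18, tardiness 0
#114: 11→22, due 21, tardiness 1
#121: 22→35, due 14, tardiness 21
#128: 35→37, due 10, tardiness 27
Sum = 0+0+1+21+27 = 49.
LPT 66, EDD 28, FIFO 49 → minimum 28.

28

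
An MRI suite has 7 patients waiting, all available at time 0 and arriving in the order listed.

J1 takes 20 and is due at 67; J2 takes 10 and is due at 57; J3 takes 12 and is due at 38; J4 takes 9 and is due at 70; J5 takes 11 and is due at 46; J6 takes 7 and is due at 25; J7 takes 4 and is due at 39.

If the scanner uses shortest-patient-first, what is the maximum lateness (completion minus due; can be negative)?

15

SPT (increasing processing time): J7 J6 J4 J2 J5 J3 J1.
J7: 0→4, due 39, lateness -35
J6: 4→11, due 25, lateness -14
J4: 11→20, due 70, lateness -50
J2: 20→30, due 57, lateness -27
J5: 30→41, due 46, lateness -5
J3: 41→53, due 38, lateness 15
J1: 53→73, due 67, lateness 6
Maximum = 15.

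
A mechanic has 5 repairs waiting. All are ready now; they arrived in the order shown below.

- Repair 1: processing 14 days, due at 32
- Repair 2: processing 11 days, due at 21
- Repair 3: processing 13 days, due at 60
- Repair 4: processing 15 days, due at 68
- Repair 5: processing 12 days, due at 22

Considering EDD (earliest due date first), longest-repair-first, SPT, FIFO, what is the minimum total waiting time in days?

EDD (increasing due date): Repair 2 Repair 5 Repair 1 Repair 3 Repair 4.
Repair 2: waits 0, runs 0→11
Repair 5: waits 11, runs 11→23
Repair 1: waits 23, runs 23→37
Repair 3: waits 37, runs 37→50
Repair 4: waits 50, runs 50→65
Sum = 0+11+23+37+50 = 121.
LPT (decreasing processing time): Repair 4 Repair 1 Repair 3 Repair 5 Repair 2.
Repair 4: waits 0, runs 0→15
Repair 1: waits 15, runs 15→29
Repair 3: waits 29, runs 29→42
Repair 5: waits 42, runs 42→54
Repair 2: waits 54, runs 54→65
Sum = 0+15+29+42+54 = 140.
SPT (increasing processing time): Repair 2 Repair 5 Repair 3 Repair 1 Repair 4.
Repair 2: waits 0, runs 0→11
Repair 5: waits 11, runs 11→23
Repair 3: waits 23, runs 23→36
Repair 1: waits 36, runs 36→50
Repair 4: waits 50, runs 50→65
Sum = 0+11+23+36+50 = 120.
FIFO (arrival order): Repair 1 Repair 2 Repair 3 Repair 4 Repair 5.
Repair 1: waits 0, runs 0→14
Repair 2: waits 14, runs 14→25
Repair 3: waits 25, runs 25→38
Repair 4: waits 38, runs 38→53
Repair 5: waits 53, runs 53→65
Sum = 0+14+25+38+53 = 130.
EDD 121, LPT 140, SPT 120, FIFO 130 → minimum 120.

120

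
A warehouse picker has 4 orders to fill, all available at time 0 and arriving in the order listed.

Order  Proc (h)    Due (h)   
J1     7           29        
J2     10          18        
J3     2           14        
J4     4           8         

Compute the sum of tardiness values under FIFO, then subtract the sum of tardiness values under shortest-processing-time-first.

FIFO (arrival order): J1 J2 J3 J4.
J1: 0→7, due 29, tardiness 0
J2: 7→17, due 18, tardiness 0
J3: 17→19, due 14, tardiness 5
J4: 19→23, due 8, tardiness 15
Sum = 0+0+5+15 = 20.
SPT (increasing processing time): J3 J4 J1 J2.
J3: 0→2, due 14, tardiness 0
J4: 2→6, due 8, tardiness 0
J1: 6→13, due 29, tardiness 0
J2: 13→23, due 18, tardiness 5
Sum = 0+0+0+5 = 5.
Difference = 20 − 5 = 15.

15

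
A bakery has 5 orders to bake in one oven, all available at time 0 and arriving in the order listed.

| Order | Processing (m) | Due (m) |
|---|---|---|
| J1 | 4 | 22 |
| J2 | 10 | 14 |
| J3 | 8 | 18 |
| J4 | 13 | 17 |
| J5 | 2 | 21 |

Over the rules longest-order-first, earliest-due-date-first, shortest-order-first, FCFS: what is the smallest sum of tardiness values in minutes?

LPT (decreasing processing time): J4 J2 J3 J1 J5.
J4: 0→13, due 17, tardiness 0
J2: 13→23, due 14, tardiness 9
J3: 23→31, due 18, tardiness 13
J1: 31→35, due 22, tardiness 13
J5: 35→37, due 21, tardiness 16
Sum = 0+9+13+13+16 = 51.
EDD (increasing due date): J2 J4 J3 J5 J1.
J2: 0→10, due 14, tardiness 0
J4: 10→23, due 17, tardiness 6
J3: 23→31, due 18, tardiness 13
J5: 31→33, due 21, tardiness 12
J1: 33→37, due 22, tardiness 15
Sum = 0+6+13+12+15 = 46.
SPT (increasing processing time): J5 J1 J3 J2 J4.
J5: 0→2, due 21, tardiness 0
J1: 2→6, due 22, tardiness 0
J3: 6→14, due 18, tardiness 0
J2: 14→24, due 14, tardiness 10
J4: 24→37, due 17, tardiness 20
Sum = 0+0+0+10+20 = 30.
FIFO (arrival order): J1 J2 J3 J4 J5.
J1: 0→4, due 22, tardiness 0
J2: 4→14, due 14, tardiness 0
J3: 14→22, due 18, tardiness 4
J4: 22→35, due 17, tardiness 18
J5: 35→37, due 21, tardiness 16
Sum = 0+0+4+18+16 = 38.
LPT 51, EDD 46, SPT 30, FIFO 38 → minimum 30.

30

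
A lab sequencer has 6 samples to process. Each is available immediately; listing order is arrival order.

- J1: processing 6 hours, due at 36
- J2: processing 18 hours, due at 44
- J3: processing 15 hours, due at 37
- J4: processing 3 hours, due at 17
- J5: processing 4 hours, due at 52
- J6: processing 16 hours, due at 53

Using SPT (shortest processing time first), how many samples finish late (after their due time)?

1

SPT (increasing processing time): J4 J5 J1 J3 J6 J2.
J4: 0→3, due 17, tardiness 0
J5: 3→7, due 52, tardiness 0
J1: 7→13, due 36, tardiness 0
J3: 13→28, due 37, tardiness 0
J6: 28→44, due 53, tardiness 0
J2: 44→62, due 44, tardiness 18
Late samples: 1.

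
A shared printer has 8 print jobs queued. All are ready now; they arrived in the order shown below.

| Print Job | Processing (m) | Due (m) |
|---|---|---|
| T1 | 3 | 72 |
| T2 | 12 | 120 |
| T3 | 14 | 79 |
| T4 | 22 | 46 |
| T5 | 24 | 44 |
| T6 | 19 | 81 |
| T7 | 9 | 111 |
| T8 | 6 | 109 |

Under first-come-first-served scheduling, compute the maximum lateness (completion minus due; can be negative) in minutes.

FIFO (arrival order): T1 T2 T3 T4 T5 T6 T7 T8.
T1: 0→3, due 72, lateness -69
T2: 3→15, due 120, lateness -105
T3: 15→29, due 79, lateness -50
T4: 29→51, due 46, lateness 5
T5: 51→75, due 44, lateness 31
T6: 75→94, due 81, lateness 13
T7: 94→103, due 111, lateness -8
T8: 103→109, due 109, lateness 0
Maximum = 31.

31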